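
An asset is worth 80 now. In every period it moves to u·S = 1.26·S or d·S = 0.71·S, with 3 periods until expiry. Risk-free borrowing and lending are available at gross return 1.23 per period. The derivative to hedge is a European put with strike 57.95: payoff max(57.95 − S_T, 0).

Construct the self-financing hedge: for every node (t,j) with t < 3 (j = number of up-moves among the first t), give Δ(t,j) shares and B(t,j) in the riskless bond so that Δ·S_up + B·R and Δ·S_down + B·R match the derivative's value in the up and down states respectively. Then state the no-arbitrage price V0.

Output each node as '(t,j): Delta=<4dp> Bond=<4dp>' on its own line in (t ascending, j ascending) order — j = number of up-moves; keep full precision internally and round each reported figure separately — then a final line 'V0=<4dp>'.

(0,0): Delta=-0.0120 Bond=0.9988
(1,0): Delta=-0.2071 Bond=12.3066
(1,1): Delta=-0.0057 Bond=0.5895
(2,0): Delta=-1.0000 Bond=47.1138
(2,1): Delta=-0.1813 Bond=13.2923
(2,2): Delta=0.0000 Bond=0.0000
V0=0.0349

Risk-neutral probability p* = (R−d)/(u−d) = (1.23−0.71)/(1.26−0.71) = 0.9455.
Terminal values V(3,·): V(3,0)=29.3171, V(3,1)=7.1367, V(3,2)=0.0000, V(3,3)=0.0000
  t=2,j=0: stock 40.3280 → up 50.8133 (V=7.1367), down 28.6329 (V=29.3171). Price 6.7858; hedge Δ=-1.0000, bond B=47.1138.
  t=2,j=1: stock 71.5680 → up 90.1757 (V=0.0000), down 50.8133 (V=7.1367). Price 0.3165; hedge Δ=-0.1813, bond B=13.2923.
  t=2,j=2: stock 127.0080 → up 160.0301 (V=0.0000), down 90.1757 (V=0.0000). Price 0.0000; hedge Δ=0.0000, bond B=0.0000.
  t=1,j=0: stock 56.8000 → up 71.5680 (V=0.3165), down 40.3280 (V=6.7858). Price 0.5442; hedge Δ=-0.2071, bond B=12.3066.
  t=1,j=1: stock 100.8000 → up 127.0080 (V=0.0000), down 71.5680 (V=0.3165). Price 0.0140; hedge Δ=-0.0057, bond B=0.5895.
  t=0,j=0: stock 80.0000 → up 100.8000 (V=0.0140), down 56.8000 (V=0.5442). Price 0.0349; hedge Δ=-0.0120, bond B=0.9988.
Root portfolio cost Δ·80+B reproduces V0=0.0349.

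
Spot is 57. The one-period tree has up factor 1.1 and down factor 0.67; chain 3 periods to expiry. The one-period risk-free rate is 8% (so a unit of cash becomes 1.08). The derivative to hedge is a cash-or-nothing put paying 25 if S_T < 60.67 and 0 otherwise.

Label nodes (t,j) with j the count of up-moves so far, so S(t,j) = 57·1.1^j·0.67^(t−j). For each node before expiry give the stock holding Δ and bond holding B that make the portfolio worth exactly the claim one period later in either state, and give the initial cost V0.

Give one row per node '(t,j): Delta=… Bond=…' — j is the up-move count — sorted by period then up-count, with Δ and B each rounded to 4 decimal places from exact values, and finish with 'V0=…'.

(0,0): Delta=-0.7950 Bond=47.9587
(1,0): Delta=0.0000 Bond=21.4335
(1,1): Delta=-0.8186 Bond=53.2765
(2,0): Delta=0.0000 Bond=23.1481
(2,1): Delta=0.0000 Bond=23.1481
(2,2): Delta=-0.8430 Bond=59.2162
V0=2.6424

No-arbitrage ⇒ martingale measure with p* = (R−d)/(u−d) = 0.9535.
Terminal payoffs: V(3,0)=25.0000, V(3,1)=25.0000, V(3,2)=25.0000, V(3,3)=0.0000
Node (2,0) S=25.5873: V=(p*·25.0000+(1−p*)·25.0000)/1.08=23.1481; Δ=(25.0000−25.0000)/(28.1460−17.1435)=0.0000; B=V−Δ·S=23.1481
Node (2,1) S=42.0090: V=(p*·25.0000+(1−p*)·25.0000)/1.08=23.1481; Δ=(25.0000−25.0000)/(46.2099−28.1460)=0.0000; B=V−Δ·S=23.1481
Node (2,2) S=68.9700: V=(p*·0.0000+(1−p*)·25.0000)/1.08=1.0767; Δ=(0.0000−25.0000)/(75.8670−46.2099)=-0.8430; B=V−Δ·S=59.2162
Node (1,0) S=38.1900: V=(p*·23.1481+(1−p*)·23.1481)/1.08=21.4335; Δ=(23.1481−23.1481)/(42.0090−25.5873)=0.0000; B=V−Δ·S=21.4335
Node (1,1) S=62.7000: V=(p*·1.0767+(1−p*)·23.1481)/1.08=1.9474; Δ=(1.0767−23.1481)/(68.9700−42.0090)=-0.8186; B=V−Δ·S=53.2765
Node (0,0) S=57.0000: V=(p*·1.9474+(1−p*)·21.4335)/1.08=2.6424; Δ=(1.9474−21.4335)/(62.7000−38.1900)=-0.7950; B=V−Δ·S=47.9587
Self-financing check: at every node Δ·S+B equals the discounted successor values.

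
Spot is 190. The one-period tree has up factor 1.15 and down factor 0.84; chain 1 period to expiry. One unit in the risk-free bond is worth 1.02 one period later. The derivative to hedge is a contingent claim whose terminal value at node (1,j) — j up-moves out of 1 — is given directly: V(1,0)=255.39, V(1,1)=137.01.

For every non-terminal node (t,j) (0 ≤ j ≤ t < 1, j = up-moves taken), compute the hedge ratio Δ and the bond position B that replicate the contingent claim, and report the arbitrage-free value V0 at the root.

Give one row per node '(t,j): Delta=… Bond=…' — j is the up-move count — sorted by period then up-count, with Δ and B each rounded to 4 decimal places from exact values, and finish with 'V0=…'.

No-arbitrage ⇒ martingale measure with p* = (R−d)/(u−d) = 0.5806.
Payoff layer (t=1): V(1,0)=255.3900, V(1,1)=137.0100
(0,0): S=190.0000. Δ = (V_up−V_dn)/(S_up−S_dn) = (137.0100−255.3900)/(218.5000−159.6000) = -2.0098. V = [p*·137.0100 + (1−p*)·255.3900]/1.02 = 182.9934. B = V − Δ·S = 564.8643.
Check: Δ(0,0)·S0 + B(0,0) = 182.9934 = V0.

(0,0): Delta=-2.0098 Bond=564.8643
V0=182.9934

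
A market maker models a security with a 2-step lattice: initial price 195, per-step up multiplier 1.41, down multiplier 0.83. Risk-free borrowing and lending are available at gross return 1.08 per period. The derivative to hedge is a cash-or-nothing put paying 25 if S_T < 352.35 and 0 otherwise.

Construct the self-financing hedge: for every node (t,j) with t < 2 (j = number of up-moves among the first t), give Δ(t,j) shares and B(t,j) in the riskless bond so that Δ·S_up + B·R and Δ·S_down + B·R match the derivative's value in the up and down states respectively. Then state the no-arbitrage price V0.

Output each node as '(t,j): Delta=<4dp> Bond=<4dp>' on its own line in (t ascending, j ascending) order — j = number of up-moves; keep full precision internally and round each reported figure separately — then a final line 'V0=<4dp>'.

(0,0): Delta=-0.0882 Bond=34.6542
(1,0): Delta=0.0000 Bond=23.1481
(1,1): Delta=-0.1568 Bond=56.2739
V0=17.4513

Since d<R<u, set p* = (R−d)/(u−d) = 0.4310; price each node as the discounted p*-expectation of its children.
Payoff layer (t=2): V(2,0)=25.0000, V(2,1)=25.0000, V(2,2)=0.0000
  t=1,j=0: stock 161.8500 → up 228.2085 (V=25.0000), down 134.3355 (V=25.0000). Price 23.1481; hedge Δ=0.0000, bond B=23.1481.
  t=1,j=1: stock 274.9500 → up 387.6795 (V=0.0000), down 228.2085 (V=25.0000). Price 13.1705; hedge Δ=-0.1568, bond B=56.2739.
  t=0,j=0: stock 195.0000 → up 274.9500 (V=13.1705), down 161.8500 (V=23.1481). Price 17.4513; hedge Δ=-0.0882, bond B=34.6542.
Root portfolio cost Δ·195+B reproduces V0=17.4513.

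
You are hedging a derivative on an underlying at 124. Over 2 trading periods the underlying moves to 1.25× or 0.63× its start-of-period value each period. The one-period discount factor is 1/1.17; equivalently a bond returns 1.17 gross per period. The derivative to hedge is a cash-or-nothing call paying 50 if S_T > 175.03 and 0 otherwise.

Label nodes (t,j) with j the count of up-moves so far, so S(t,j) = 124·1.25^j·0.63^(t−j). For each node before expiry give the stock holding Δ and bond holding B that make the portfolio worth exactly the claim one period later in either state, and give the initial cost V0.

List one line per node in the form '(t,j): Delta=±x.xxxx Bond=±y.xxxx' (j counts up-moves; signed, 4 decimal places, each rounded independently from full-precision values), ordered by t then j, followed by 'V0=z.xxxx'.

(0,0): Delta=0.4841 Bond=-32.3258
(1,0): Delta=0.0000 Bond=0.0000
(1,1): Delta=0.5203 Bond=-43.4243
V0=27.7078

Risk-neutral probability p* = (R−d)/(u−d) = (1.17−0.63)/(1.25−0.63) = 0.8710.
Terminal values V(2,·): V(2,0)=0.0000, V(2,1)=0.0000, V(2,2)=50.0000
Node (1,0) S=78.1200: V=(p*·0.0000+(1−p*)·0.0000)/1.17=0.0000; Δ=(0.0000−0.0000)/(97.6500−49.2156)=0.0000; B=V−Δ·S=0.0000
Node (1,1) S=155.0000: V=(p*·50.0000+(1−p*)·0.0000)/1.17=37.2208; Δ=(50.0000−0.0000)/(193.7500−97.6500)=0.5203; B=V−Δ·S=-43.4243
Node (0,0) S=124.0000: V=(p*·37.2208+(1−p*)·0.0000)/1.17=27.7078; Δ=(37.2208−0.0000)/(155.0000−78.1200)=0.4841; B=V−Δ·S=-32.3258
Check: Δ(0,0)·S0 + B(0,0) = 27.7078 = V0.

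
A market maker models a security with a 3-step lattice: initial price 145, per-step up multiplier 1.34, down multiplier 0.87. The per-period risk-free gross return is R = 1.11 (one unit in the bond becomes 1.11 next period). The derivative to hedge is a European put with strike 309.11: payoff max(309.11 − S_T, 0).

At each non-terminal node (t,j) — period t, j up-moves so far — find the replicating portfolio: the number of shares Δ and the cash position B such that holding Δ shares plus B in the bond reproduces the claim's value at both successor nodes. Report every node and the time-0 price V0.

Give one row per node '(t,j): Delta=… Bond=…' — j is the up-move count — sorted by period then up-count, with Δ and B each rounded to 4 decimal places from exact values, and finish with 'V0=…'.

The replicating-portfolio and risk-neutral prices coincide; use p* = (1.11−0.87)/(1.34−0.87) = 0.5106 for the latter.
Terminal values V(3,·): V(3,0)=213.6271, V(3,1)=162.0443, V(3,2)=82.5951, V(3,3)=0.0000
  t=2,j=0: stock 109.7505 → up 147.0657 (V=162.0443), down 95.4829 (V=213.6271). Price 168.7270; hedge Δ=-1.0000, bond B=278.4775.
  t=2,j=1: stock 169.0410 → up 226.5149 (V=82.5951), down 147.0657 (V=162.0443). Price 109.4365; hedge Δ=-1.0000, bond B=278.4775.
  t=2,j=2: stock 260.3620 → up 348.8851 (V=0.0000), down 226.5149 (V=82.5951). Price 36.4134; hedge Δ=-0.6750, bond B=212.1476.
  t=1,j=0: stock 126.1500 → up 169.0410 (V=109.4365), down 109.7505 (V=168.7270). Price 124.7306; hedge Δ=-1.0000, bond B=250.8806.
  t=1,j=1: stock 194.3000 → up 260.3620 (V=36.4134), down 169.0410 (V=109.4365). Price 64.9983; hedge Δ=-0.7996, bond B=220.3666.
  t=0,j=0: stock 145.0000 → up 194.3000 (V=64.9983), down 126.1500 (V=124.7306). Price 84.8910; hedge Δ=-0.8765, bond B=211.9811.
The time-0 hedge costs 84.8910, which is the no-arbitrage price.

(0,0): Delta=-0.8765 Bond=211.9811
(1,0): Delta=-1.0000 Bond=250.8806
(1,1): Delta=-0.7996 Bond=220.3666
(2,0): Delta=-1.0000 Bond=278.4775
(2,1): Delta=-1.0000 Bond=278.4775
(2,2): Delta=-0.6750 Bond=212.1476
V0=84.8910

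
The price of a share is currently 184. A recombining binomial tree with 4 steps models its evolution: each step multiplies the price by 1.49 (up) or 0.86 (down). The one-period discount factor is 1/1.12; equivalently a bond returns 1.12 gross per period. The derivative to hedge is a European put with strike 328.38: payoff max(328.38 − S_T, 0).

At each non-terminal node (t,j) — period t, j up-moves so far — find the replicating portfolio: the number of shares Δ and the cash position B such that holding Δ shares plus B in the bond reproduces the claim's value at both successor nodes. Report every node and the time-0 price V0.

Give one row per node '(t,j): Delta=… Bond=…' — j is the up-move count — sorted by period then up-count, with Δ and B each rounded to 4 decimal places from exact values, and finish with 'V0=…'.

(0,0): Delta=-0.4751 Bond=143.2387
(1,0): Delta=-0.7343 Bond=201.4525
(1,1): Delta=-0.2621 Bond=102.0454
(2,0): Delta=-1.0000 Bond=261.7825
(2,1): Delta=-0.5161 Bond=174.1743
(2,2): Delta=-0.0535 Bond=29.0721
(3,0): Delta=-1.0000 Bond=293.1964
(3,1): Delta=-1.0000 Bond=293.1964
(3,2): Delta=-0.1186 Bond=55.4412
(3,3): Delta=0.0000 Bond=0.0000
V0=55.8279

Risk-neutral probability p* = (R−d)/(u−d) = (1.12−0.86)/(1.49−0.86) = 0.4127.
At expiry t=4: V(4,0)=227.7305, V(4,1)=153.9989, V(4,2)=26.2546, V(4,3)=0.0000, V(4,4)=0.0000
  t=3,j=0: stock 117.0343 → up 174.3811 (V=153.9989), down 100.6495 (V=227.7305). Price 176.1621; hedge Δ=-1.0000, bond B=293.1964.
  t=3,j=1: stock 202.7687 → up 302.1254 (V=26.2546), down 174.3811 (V=153.9989). Price 90.4277; hedge Δ=-1.0000, bond B=293.1964.
  t=3,j=2: stock 351.3086 → up 523.4498 (V=0.0000), down 302.1254 (V=26.2546). Price 13.7673; hedge Δ=-0.1186, bond B=55.4412.
  t=3,j=3: stock 608.6626 → up 906.9073 (V=0.0000), down 523.4498 (V=0.0000). Price 0.0000; hedge Δ=0.0000, bond B=0.0000.
  t=2,j=0: stock 136.0864 → up 202.7687 (V=90.4277), down 117.0343 (V=176.1621). Price 125.6961; hedge Δ=-1.0000, bond B=261.7825.
  t=2,j=1: stock 235.7776 → up 351.3086 (V=13.7673), down 202.7687 (V=90.4277). Price 52.4911; hedge Δ=-0.5161, bond B=174.1743.
  t=2,j=2: stock 408.4984 → up 608.6626 (V=0.0000), down 351.3086 (V=13.7673). Price 7.2192; hedge Δ=-0.0535, bond B=29.0721.
  t=1,j=0: stock 158.2400 → up 235.7776 (V=52.4911), down 136.0864 (V=125.6961). Price 85.2541; hedge Δ=-0.7343, bond B=201.4525.
  t=1,j=1: stock 274.1600 → up 408.4984 (V=7.2192), down 235.7776 (V=52.4911). Price 30.1853; hedge Δ=-0.2621, bond B=102.0454.
  t=0,j=0: stock 184.0000 → up 274.1600 (V=30.1853), down 158.2400 (V=85.2541). Price 55.8279; hedge Δ=-0.4751, bond B=143.2387.
Each (Δ,B) replicates both successor values, so the strategy is self-financing and V0 is arbitrage-free.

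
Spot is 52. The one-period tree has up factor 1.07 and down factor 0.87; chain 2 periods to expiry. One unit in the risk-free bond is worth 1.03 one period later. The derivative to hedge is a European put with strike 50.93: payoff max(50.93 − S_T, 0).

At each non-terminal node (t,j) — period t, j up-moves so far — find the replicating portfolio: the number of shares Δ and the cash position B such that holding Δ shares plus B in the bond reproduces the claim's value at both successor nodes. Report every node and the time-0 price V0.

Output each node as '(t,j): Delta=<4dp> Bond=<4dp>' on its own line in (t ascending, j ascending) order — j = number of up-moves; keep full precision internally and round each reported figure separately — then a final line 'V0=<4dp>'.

Since d<R<u, set p* = (R−d)/(u−d) = 0.8000; price each node as the discounted p*-expectation of its children.
At expiry t=2: V(2,0)=11.5712, V(2,1)=2.5232, V(2,2)=0.0000
Node (1,0) S=45.2400: V=(p*·2.5232+(1−p*)·11.5712)/1.03=4.2066; Δ=(2.5232−11.5712)/(48.4068−39.3588)=-1.0000; B=V−Δ·S=49.4466
Node (1,1) S=55.6400: V=(p*·0.0000+(1−p*)·2.5232)/1.03=0.4899; Δ=(0.0000−2.5232)/(59.5348−48.4068)=-0.2267; B=V−Δ·S=13.1059
Node (0,0) S=52.0000: V=(p*·0.4899+(1−p*)·4.2066)/1.03=1.1974; Δ=(0.4899−4.2066)/(55.6400−45.2400)=-0.3574; B=V−Δ·S=19.7807
Each (Δ,B) replicates both successor values, so the strategy is self-financing and V0 is arbitrage-free.

(0,0): Delta=-0.3574 Bond=19.7807
(1,0): Delta=-1.0000 Bond=49.4466
(1,1): Delta=-0.2267 Bond=13.1059
V0=1.1974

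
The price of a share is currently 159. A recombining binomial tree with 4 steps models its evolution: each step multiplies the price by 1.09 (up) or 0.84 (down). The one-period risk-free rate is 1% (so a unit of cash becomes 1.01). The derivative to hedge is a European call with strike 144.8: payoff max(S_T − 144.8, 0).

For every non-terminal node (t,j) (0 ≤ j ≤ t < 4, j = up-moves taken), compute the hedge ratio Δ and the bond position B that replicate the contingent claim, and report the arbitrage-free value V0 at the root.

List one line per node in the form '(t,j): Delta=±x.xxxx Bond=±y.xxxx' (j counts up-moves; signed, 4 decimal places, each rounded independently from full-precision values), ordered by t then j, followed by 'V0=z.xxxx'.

(0,0): Delta=0.7005 Bond=-84.1213
(1,0): Delta=0.3823 Bond=-42.4706
(1,1): Delta=0.8159 Bond=-104.9587
(2,0): Delta=0.0000 Bond=0.0000
(2,1): Delta=0.5210 Bond=-63.0813
(2,2): Delta=0.9228 Bond=-126.2092
(3,0): Delta=0.0000 Bond=0.0000
(3,1): Delta=0.0000 Bond=0.0000
(3,2): Delta=0.7099 Bond=-93.6943
(3,3): Delta=1.0000 Bond=-143.3663
V0=27.2570

Risk-neutral probability p* = (R−d)/(u−d) = (1.01−0.84)/(1.09−0.84) = 0.6800.
Payoff layer (t=4): V(4,0)=0.0000, V(4,1)=0.0000, V(4,2)=0.0000, V(4,3)=28.1641, V(4,4)=79.6415
(3,0): S=94.2399. Δ = (V_up−V_dn)/(S_up−S_dn) = (0.0000−0.0000)/(102.7215−79.1615) = 0.0000. V = [p*·0.0000 + (1−p*)·0.0000]/1.01 = 0.0000. B = V − Δ·S = 0.0000.
(3,1): S=122.2875. Δ = (V_up−V_dn)/(S_up−S_dn) = (0.0000−0.0000)/(133.2934−102.7215) = 0.0000. V = [p*·0.0000 + (1−p*)·0.0000]/1.01 = 0.0000. B = V − Δ·S = 0.0000.
(3,2): S=158.6826. Δ = (V_up−V_dn)/(S_up−S_dn) = (28.1641−0.0000)/(172.9641−133.2934) = 0.7099. V = [p*·28.1641 + (1−p*)·0.0000]/1.01 = 18.9620. B = V − Δ·S = -93.6943.
(3,3): S=205.9096. Δ = (V_up−V_dn)/(S_up−S_dn) = (79.6415−28.1641)/(224.4415−172.9641) = 1.0000. V = [p*·79.6415 + (1−p*)·28.1641]/1.01 = 62.5433. B = V − Δ·S = -143.3663.
(2,0): S=112.1904. Δ = (V_up−V_dn)/(S_up−S_dn) = (0.0000−0.0000)/(122.2875−94.2399) = 0.0000. V = [p*·0.0000 + (1−p*)·0.0000]/1.01 = 0.0000. B = V − Δ·S = 0.0000.
(2,1): S=145.5804. Δ = (V_up−V_dn)/(S_up−S_dn) = (18.9620−0.0000)/(158.6826−122.2875) = 0.5210. V = [p*·18.9620 + (1−p*)·0.0000]/1.01 = 12.7665. B = V − Δ·S = -63.0813.
(2,2): S=188.9079. Δ = (V_up−V_dn)/(S_up−S_dn) = (62.5433−18.9620)/(205.9096−158.6826) = 0.9228. V = [p*·62.5433 + (1−p*)·18.9620]/1.01 = 48.1161. B = V − Δ·S = -126.2092.
(1,0): S=133.5600. Δ = (V_up−V_dn)/(S_up−S_dn) = (12.7665−0.0000)/(145.5804−112.1904) = 0.3823. V = [p*·12.7665 + (1−p*)·0.0000]/1.01 = 8.5952. B = V − Δ·S = -42.4706.
(1,1): S=173.3100. Δ = (V_up−V_dn)/(S_up−S_dn) = (48.1161−12.7665)/(188.9079−145.5804) = 0.8159. V = [p*·48.1161 + (1−p*)·12.7665]/1.01 = 36.4398. B = V − Δ·S = -104.9587.
(0,0): S=159.0000. Δ = (V_up−V_dn)/(S_up−S_dn) = (36.4398−8.5952)/(173.3100−133.5600) = 0.7005. V = [p*·36.4398 + (1−p*)·8.5952]/1.01 = 27.2570. B = V − Δ·S = -84.1213.
Each (Δ,B) replicates both successor values, so the strategy is self-financing and V0 is arbitrage-free.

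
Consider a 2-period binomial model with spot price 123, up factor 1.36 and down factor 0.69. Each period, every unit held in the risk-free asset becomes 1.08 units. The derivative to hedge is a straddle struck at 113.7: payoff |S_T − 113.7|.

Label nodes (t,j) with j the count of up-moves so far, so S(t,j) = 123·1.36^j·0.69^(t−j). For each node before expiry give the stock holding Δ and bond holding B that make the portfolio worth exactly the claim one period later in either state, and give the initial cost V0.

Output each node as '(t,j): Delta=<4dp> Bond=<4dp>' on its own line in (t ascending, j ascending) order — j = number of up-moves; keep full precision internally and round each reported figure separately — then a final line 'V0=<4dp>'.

No-arbitrage ⇒ martingale measure with p* = (R−d)/(u−d) = 0.5821.
At expiry t=2: V(2,0)=55.1397, V(2,1)=1.7232, V(2,2)=113.8008
(1,0): S=84.8700. Δ = (V_up−V_dn)/(S_up−S_dn) = (1.7232−55.1397)/(115.4232−58.5603) = -0.9394. V = [p*·1.7232 + (1−p*)·55.1397]/1.08 = 22.2653. B = V − Δ·S = 101.9914.
(1,1): S=167.2800. Δ = (V_up−V_dn)/(S_up−S_dn) = (113.8008−1.7232)/(227.5008−115.4232) = 1.0000. V = [p*·113.8008 + (1−p*)·1.7232]/1.08 = 62.0022. B = V − Δ·S = -105.2778.
(0,0): S=123.0000. Δ = (V_up−V_dn)/(S_up−S_dn) = (62.0022−22.2653)/(167.2800−84.8700) = 0.4822. V = [p*·62.0022 + (1−p*)·22.2653]/1.08 = 42.0331. B = V − Δ·S = -17.2758.
The time-0 hedge costs 42.0331, which is the no-arbitrage price.

(0,0): Delta=0.4822 Bond=-17.2758
(1,0): Delta=-0.9394 Bond=101.9914
(1,1): Delta=1.0000 Bond=-105.2778
V0=42.0331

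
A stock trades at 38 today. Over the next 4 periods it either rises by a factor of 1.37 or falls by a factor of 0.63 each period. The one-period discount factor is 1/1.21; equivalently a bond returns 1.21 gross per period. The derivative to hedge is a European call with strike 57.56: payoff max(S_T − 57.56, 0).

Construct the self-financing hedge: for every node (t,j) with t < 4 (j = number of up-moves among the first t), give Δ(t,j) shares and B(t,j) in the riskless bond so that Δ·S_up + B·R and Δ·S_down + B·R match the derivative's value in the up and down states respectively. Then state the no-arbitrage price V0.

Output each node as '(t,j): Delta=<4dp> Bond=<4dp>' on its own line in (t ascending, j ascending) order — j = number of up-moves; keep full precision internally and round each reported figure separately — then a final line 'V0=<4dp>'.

(0,0): Delta=0.7308 Bond=-13.5618
(1,0): Delta=0.0947 Bond=-1.1803
(1,1): Delta=0.8115 Bond=-20.6111
(2,0): Delta=0.0000 Bond=0.0000
(2,1): Delta=0.1067 Bond=-1.8222
(2,2): Delta=0.9010 Bond=-31.3166
(3,0): Delta=0.0000 Bond=0.0000
(3,1): Delta=0.0000 Bond=0.0000
(3,2): Delta=0.1202 Bond=-2.8131
(3,3): Delta=1.0000 Bond=-47.5702
V0=14.2104

Under the risk-neutral measure, an up-move has probability p* = (R−d)/(u−d) = 0.7838 and values discount at R = 1.21.
Terminal values V(4,·): V(4,0)=0.0000, V(4,1)=0.0000, V(4,2)=0.0000, V(4,3)=3.9982, V(4,4)=76.3046
Node (3,0) S=9.5018: V=(p*·0.0000+(1−p*)·0.0000)/1.21=0.0000; Δ=(0.0000−0.0000)/(13.0174−5.9861)=0.0000; B=V−Δ·S=0.0000
Node (3,1) S=20.6626: V=(p*·0.0000+(1−p*)·0.0000)/1.21=0.0000; Δ=(0.0000−0.0000)/(28.3078−13.0174)=0.0000; B=V−Δ·S=0.0000
Node (3,2) S=44.9330: V=(p*·3.9982+(1−p*)·0.0000)/1.21=2.5898; Δ=(3.9982−0.0000)/(61.5582−28.3078)=0.1202; B=V−Δ·S=-2.8131
Node (3,3) S=97.7114: V=(p*·76.3046+(1−p*)·3.9982)/1.21=50.1412; Δ=(76.3046−3.9982)/(133.8646−61.5582)=1.0000; B=V−Δ·S=-47.5702
Node (2,0) S=15.0822: V=(p*·0.0000+(1−p*)·0.0000)/1.21=0.0000; Δ=(0.0000−0.0000)/(20.6626−9.5018)=0.0000; B=V−Δ·S=0.0000
Node (2,1) S=32.7978: V=(p*·2.5898+(1−p*)·0.0000)/1.21=1.6776; Δ=(2.5898−0.0000)/(44.9330−20.6626)=0.1067; B=V−Δ·S=-1.8222
Node (2,2) S=71.3222: V=(p*·50.1412+(1−p*)·2.5898)/1.21=32.9420; Δ=(50.1412−2.5898)/(97.7114−44.9330)=0.9010; B=V−Δ·S=-31.3166
Node (1,0) S=23.9400: V=(p*·1.6776+(1−p*)·0.0000)/1.21=1.0867; Δ=(1.6776−0.0000)/(32.7978−15.0822)=0.0947; B=V−Δ·S=-1.1803
Node (1,1) S=52.0600: V=(p*·32.9420+(1−p*)·1.6776)/1.21=21.6381; Δ=(32.9420−1.6776)/(71.3222−32.7978)=0.8115; B=V−Δ·S=-20.6111
Node (0,0) S=38.0000: V=(p*·21.6381+(1−p*)·1.0867)/1.21=14.2104; Δ=(21.6381−1.0867)/(52.0600−23.9400)=0.7308; B=V−Δ·S=-13.5618
The time-0 hedge costs 14.2104, which is the no-arbitrage price.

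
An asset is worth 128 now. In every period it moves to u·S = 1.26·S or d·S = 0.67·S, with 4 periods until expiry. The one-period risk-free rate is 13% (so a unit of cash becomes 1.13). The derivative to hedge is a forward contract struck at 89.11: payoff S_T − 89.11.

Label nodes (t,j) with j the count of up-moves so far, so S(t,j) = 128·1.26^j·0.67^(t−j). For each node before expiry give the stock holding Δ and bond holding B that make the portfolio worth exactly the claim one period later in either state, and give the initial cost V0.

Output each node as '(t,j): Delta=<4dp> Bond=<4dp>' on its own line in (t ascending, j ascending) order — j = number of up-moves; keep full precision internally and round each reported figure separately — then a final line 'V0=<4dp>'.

(0,0): Delta=1.0000 Bond=-54.6528
(1,0): Delta=1.0000 Bond=-61.7577
(1,1): Delta=1.0000 Bond=-61.7577
(2,0): Delta=1.0000 Bond=-69.7862
(2,1): Delta=1.0000 Bond=-69.7862
(2,2): Delta=1.0000 Bond=-69.7862
(3,0): Delta=1.0000 Bond=-78.8584
(3,1): Delta=1.0000 Bond=-78.8584
(3,2): Delta=1.0000 Bond=-78.8584
(3,3): Delta=1.0000 Bond=-78.8584
V0=73.3472

Risk-neutral probability p* = (R−d)/(u−d) = (1.13−0.67)/(1.26−0.67) = 0.7797.
Payoff layer (t=4): V(4,0)=-63.3166, V(4,1)=-40.6029, V(4,2)=2.1122, V(4,3)=82.4422, V(4,4)=233.5106
Node (3,0) S=38.4977: V=(p*·-40.6029+(1−p*)·-63.3166)/1.13=-40.3607; Δ=(-40.6029−-63.3166)/(48.5071−25.7934)=1.0000; B=V−Δ·S=-78.8584
Node (3,1) S=72.3986: V=(p*·2.1122+(1−p*)·-40.6029)/1.13=-6.4598; Δ=(2.1122−-40.6029)/(91.2222−48.5071)=1.0000; B=V−Δ·S=-78.8584
Node (3,2) S=136.1526: V=(p*·82.4422+(1−p*)·2.1122)/1.13=57.2942; Δ=(82.4422−2.1122)/(171.5522−91.2222)=1.0000; B=V−Δ·S=-78.8584
Node (3,3) S=256.0481: V=(p*·233.5106+(1−p*)·82.4422)/1.13=177.1897; Δ=(233.5106−82.4422)/(322.6206−171.5522)=1.0000; B=V−Δ·S=-78.8584
Node (2,0) S=57.4592: V=(p*·-6.4598+(1−p*)·-40.3607)/1.13=-12.3270; Δ=(-6.4598−-40.3607)/(72.3986−38.4977)=1.0000; B=V−Δ·S=-69.7862
Node (2,1) S=108.0576: V=(p*·57.2942+(1−p*)·-6.4598)/1.13=38.2714; Δ=(57.2942−-6.4598)/(136.1526−72.3986)=1.0000; B=V−Δ·S=-69.7862
Node (2,2) S=203.2128: V=(p*·177.1897+(1−p*)·57.2942)/1.13=133.4266; Δ=(177.1897−57.2942)/(256.0481−136.1526)=1.0000; B=V−Δ·S=-69.7862
Node (1,0) S=85.7600: V=(p*·38.2714+(1−p*)·-12.3270)/1.13=24.0023; Δ=(38.2714−-12.3270)/(108.0576−57.4592)=1.0000; B=V−Δ·S=-61.7577
Node (1,1) S=161.2800: V=(p*·133.4266+(1−p*)·38.2714)/1.13=99.5223; Δ=(133.4266−38.2714)/(203.2128−108.0576)=1.0000; B=V−Δ·S=-61.7577
Node (0,0) S=128.0000: V=(p*·99.5223+(1−p*)·24.0023)/1.13=73.3472; Δ=(99.5223−24.0023)/(161.2800−85.7600)=1.0000; B=V−Δ·S=-54.6528
Root portfolio cost Δ·128+B reproduces V0=73.3472.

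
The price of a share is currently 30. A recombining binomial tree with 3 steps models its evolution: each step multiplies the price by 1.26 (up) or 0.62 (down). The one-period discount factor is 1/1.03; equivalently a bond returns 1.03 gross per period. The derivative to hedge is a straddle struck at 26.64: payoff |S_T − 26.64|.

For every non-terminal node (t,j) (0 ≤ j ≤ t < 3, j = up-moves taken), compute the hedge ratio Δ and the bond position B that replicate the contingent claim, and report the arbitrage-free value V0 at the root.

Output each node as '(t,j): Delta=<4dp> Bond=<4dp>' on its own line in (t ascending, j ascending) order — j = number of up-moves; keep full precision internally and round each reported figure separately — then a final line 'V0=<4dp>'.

Risk-neutral probability p* = (R−d)/(u−d) = (1.03−0.62)/(1.26−0.62) = 0.6406.
Terminal payoffs: V(3,0)=19.4902, V(3,1)=12.1097, V(3,2)=2.8894, V(3,3)=33.3713
Node (2,0) S=11.5320: V=(p*·12.1097+(1−p*)·19.4902)/1.03=14.3321; Δ=(12.1097−19.4902)/(14.5303−7.1498)=-1.0000; B=V−Δ·S=25.8641
Node (2,1) S=23.4360: V=(p*·2.8894+(1−p*)·12.1097)/1.03=6.0222; Δ=(2.8894−12.1097)/(29.5294−14.5303)=-0.6147; B=V−Δ·S=20.4290
Node (2,2) S=47.6280: V=(p*·33.3713+(1−p*)·2.8894)/1.03=21.7639; Δ=(33.3713−2.8894)/(60.0113−29.5294)=1.0000; B=V−Δ·S=-25.8641
Node (1,0) S=18.6000: V=(p*·6.0222+(1−p*)·14.3321)/1.03=8.7462; Δ=(6.0222−14.3321)/(23.4360−11.5320)=-0.6981; B=V−Δ·S=21.7303
Node (1,1) S=37.8000: V=(p*·21.7639+(1−p*)·6.0222)/1.03=15.6376; Δ=(21.7639−6.0222)/(47.6280−23.4360)=0.6507; B=V−Δ·S=-8.9587
Node (0,0) S=30.0000: V=(p*·15.6376+(1−p*)·8.7462)/1.03=12.7777; Δ=(15.6376−8.7462)/(37.8000−18.6000)=0.3589; B=V−Δ·S=2.0098
Each (Δ,B) replicates both successor values, so the strategy is self-financing and V0 is arbitrage-free.

(0,0): Delta=0.3589 Bond=2.0098
(1,0): Delta=-0.6981 Bond=21.7303
(1,1): Delta=0.6507 Bond=-8.9587
(2,0): Delta=-1.0000 Bond=25.8641
(2,1): Delta=-0.6147 Bond=20.4290
(2,2): Delta=1.0000 Bond=-25.8641
V0=12.7777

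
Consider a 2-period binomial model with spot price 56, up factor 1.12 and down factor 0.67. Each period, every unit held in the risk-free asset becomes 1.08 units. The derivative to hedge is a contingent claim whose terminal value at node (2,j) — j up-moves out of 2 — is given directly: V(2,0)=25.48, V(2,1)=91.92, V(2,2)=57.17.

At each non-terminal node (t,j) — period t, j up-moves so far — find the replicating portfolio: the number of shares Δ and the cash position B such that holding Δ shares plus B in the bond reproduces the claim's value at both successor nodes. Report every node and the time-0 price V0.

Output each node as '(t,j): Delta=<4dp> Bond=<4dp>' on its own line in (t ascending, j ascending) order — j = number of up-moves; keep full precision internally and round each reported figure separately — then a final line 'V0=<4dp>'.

Risk-neutral probability p* = (R−d)/(u−d) = (1.08−0.67)/(1.12−0.67) = 0.9111.
Payoff layer (t=2): V(2,0)=25.4800, V(2,1)=91.9200, V(2,2)=57.1700
  t=1,j=0: stock 37.5200 → up 42.0224 (V=91.9200), down 25.1384 (V=25.4800). Price 79.6428; hedge Δ=3.9351, bond B=-68.0016.
  t=1,j=1: stock 62.7200 → up 70.2464 (V=57.1700), down 42.0224 (V=91.9200). Price 55.7953; hedge Δ=-1.2312, bond B=133.0175.
  t=0,j=0: stock 56.0000 → up 62.7200 (V=55.7953), down 37.5200 (V=79.6428). Price 53.6250; hedge Δ=-0.9463, bond B=106.6196.
Self-financing check: at every node Δ·S+B equals the discounted successor values.

(0,0): Delta=-0.9463 Bond=106.6196
(1,0): Delta=3.9351 Bond=-68.0016
(1,1): Delta=-1.2312 Bond=133.0175
V0=53.6250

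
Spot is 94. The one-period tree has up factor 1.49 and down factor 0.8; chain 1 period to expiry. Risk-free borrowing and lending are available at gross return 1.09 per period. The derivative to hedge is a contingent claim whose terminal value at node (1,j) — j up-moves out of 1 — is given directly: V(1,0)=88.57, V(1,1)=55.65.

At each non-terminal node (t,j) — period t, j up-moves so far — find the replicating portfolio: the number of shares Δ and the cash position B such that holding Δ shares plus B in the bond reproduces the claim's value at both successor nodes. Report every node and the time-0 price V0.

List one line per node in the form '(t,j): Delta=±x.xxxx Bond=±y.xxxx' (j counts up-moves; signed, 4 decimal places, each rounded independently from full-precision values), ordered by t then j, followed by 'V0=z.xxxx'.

(0,0): Delta=-0.5076 Bond=116.2735
V0=68.5634

Since d<R<u, set p* = (R−d)/(u−d) = 0.4203; price each node as the discounted p*-expectation of its children.
Payoff layer (t=1): V(1,0)=88.5700, V(1,1)=55.6500
  t=0,j=0: stock 94.0000 → up 140.0600 (V=55.6500), down 75.2000 (V=88.5700). Price 68.5634; hedge Δ=-0.5076, bond B=116.2735.
Root portfolio cost Δ·94+B reproduces V0=68.5634.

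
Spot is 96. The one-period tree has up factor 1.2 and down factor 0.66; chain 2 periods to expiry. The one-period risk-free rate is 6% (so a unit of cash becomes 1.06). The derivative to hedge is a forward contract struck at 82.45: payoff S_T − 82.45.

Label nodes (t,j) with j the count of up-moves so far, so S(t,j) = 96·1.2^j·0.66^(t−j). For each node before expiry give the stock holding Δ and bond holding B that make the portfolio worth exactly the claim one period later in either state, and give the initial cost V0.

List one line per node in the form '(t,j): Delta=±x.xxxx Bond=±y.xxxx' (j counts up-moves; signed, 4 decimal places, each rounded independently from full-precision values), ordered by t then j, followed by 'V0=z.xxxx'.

(0,0): Delta=1.0000 Bond=-73.3802
(1,0): Delta=1.0000 Bond=-77.7830
(1,1): Delta=1.0000 Bond=-77.7830
V0=22.6198

Since d<R<u, set p* = (R−d)/(u−d) = 0.7407; price each node as the discounted p*-expectation of its children.
Terminal payoffs: V(2,0)=-40.6324, V(2,1)=-6.4180, V(2,2)=55.7900
Node (1,0) S=63.3600: V=(p*·-6.4180+(1−p*)·-40.6324)/1.06=-14.4230; Δ=(-6.4180−-40.6324)/(76.0320−41.8176)=1.0000; B=V−Δ·S=-77.7830
Node (1,1) S=115.2000: V=(p*·55.7900+(1−p*)·-6.4180)/1.06=37.4170; Δ=(55.7900−-6.4180)/(138.2400−76.0320)=1.0000; B=V−Δ·S=-77.7830
Node (0,0) S=96.0000: V=(p*·37.4170+(1−p*)·-14.4230)/1.06=22.6198; Δ=(37.4170−-14.4230)/(115.2000−63.3600)=1.0000; B=V−Δ·S=-73.3802
Self-financing check: at every node Δ·S+B equals the discounted successor values.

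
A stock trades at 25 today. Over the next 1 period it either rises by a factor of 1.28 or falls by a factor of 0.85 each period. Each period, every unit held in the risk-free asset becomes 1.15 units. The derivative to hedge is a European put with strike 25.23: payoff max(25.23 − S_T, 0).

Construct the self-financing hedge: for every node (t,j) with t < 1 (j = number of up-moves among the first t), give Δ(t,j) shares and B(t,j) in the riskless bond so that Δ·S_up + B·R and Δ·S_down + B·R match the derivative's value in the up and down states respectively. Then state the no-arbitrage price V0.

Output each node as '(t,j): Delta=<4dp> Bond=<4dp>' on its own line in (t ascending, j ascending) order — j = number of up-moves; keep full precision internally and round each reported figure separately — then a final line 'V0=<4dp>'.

No-arbitrage ⇒ martingale measure with p* = (R−d)/(u−d) = 0.6977.
Terminal values V(1,·): V(1,0)=3.9800, V(1,1)=0.0000
Node (0,0) S=25.0000: V=(p*·0.0000+(1−p*)·3.9800)/1.15=1.0463; Δ=(0.0000−3.9800)/(32.0000−21.2500)=-0.3702; B=V−Δ·S=10.3021
Each (Δ,B) replicates both successor values, so the strategy is self-financing and V0 is arbitrage-free.

(0,0): Delta=-0.3702 Bond=10.3021
V0=1.0463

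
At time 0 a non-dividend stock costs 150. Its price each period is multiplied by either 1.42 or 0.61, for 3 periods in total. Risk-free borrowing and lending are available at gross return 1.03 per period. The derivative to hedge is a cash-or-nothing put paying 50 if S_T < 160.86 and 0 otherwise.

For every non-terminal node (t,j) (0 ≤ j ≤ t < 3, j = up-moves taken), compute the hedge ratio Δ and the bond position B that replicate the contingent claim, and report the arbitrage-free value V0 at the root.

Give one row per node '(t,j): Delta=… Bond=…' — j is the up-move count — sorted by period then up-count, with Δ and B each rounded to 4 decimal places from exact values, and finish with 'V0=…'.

Under the risk-neutral measure, an up-move has probability p* = (R−d)/(u−d) = 0.5185 and values discount at R = 1.03.
At expiry t=3: V(3,0)=50.0000, V(3,1)=50.0000, V(3,2)=0.0000, V(3,3)=0.0000
  t=2,j=0: stock 55.8150 → up 79.2573 (V=50.0000), down 34.0471 (V=50.0000). Price 48.5437; hedge Δ=0.0000, bond B=48.5437.
  t=2,j=1: stock 129.9300 → up 184.5006 (V=0.0000), down 79.2573 (V=50.0000). Price 23.3729; hedge Δ=-0.4751, bond B=85.1013.
  t=2,j=2: stock 302.4600 → up 429.4932 (V=0.0000), down 184.5006 (V=0.0000). Price 0.0000; hedge Δ=0.0000, bond B=0.0000.
  t=1,j=0: stock 91.5000 → up 129.9300 (V=23.3729), down 55.8150 (V=48.5437). Price 34.4584; hedge Δ=-0.3396, bond B=65.5335.
  t=1,j=1: stock 213.0000 → up 302.4600 (V=0.0000), down 129.9300 (V=23.3729). Price 10.9258; hedge Δ=-0.1355, bond B=39.7813.
  t=0,j=0: stock 150.0000 → up 213.0000 (V=10.9258), down 91.5000 (V=34.4584). Price 21.6081; hedge Δ=-0.1937, bond B=50.6607.
Each (Δ,B) replicates both successor values, so the strategy is self-financing and V0 is arbitrage-free.

(0,0): Delta=-0.1937 Bond=50.6607
(1,0): Delta=-0.3396 Bond=65.5335
(1,1): Delta=-0.1355 Bond=39.7813
(2,0): Delta=0.0000 Bond=48.5437
(2,1): Delta=-0.4751 Bond=85.1013
(2,2): Delta=0.0000 Bond=0.0000
V0=21.6081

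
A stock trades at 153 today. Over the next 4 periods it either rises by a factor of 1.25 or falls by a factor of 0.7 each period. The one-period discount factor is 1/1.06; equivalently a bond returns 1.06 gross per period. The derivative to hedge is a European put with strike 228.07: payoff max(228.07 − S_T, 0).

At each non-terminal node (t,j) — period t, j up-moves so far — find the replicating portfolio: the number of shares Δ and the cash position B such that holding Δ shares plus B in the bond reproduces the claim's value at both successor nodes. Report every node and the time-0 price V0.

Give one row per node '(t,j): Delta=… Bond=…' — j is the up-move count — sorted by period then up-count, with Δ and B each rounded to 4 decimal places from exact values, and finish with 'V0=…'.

The replicating-portfolio and risk-neutral prices coincide; use p* = (1.06−0.7)/(1.25−0.7) = 0.6545 for the latter.
At expiry t=4: V(4,0)=191.3347, V(4,1)=162.4712, V(4,2)=110.9294, V(4,3)=18.8903, V(4,4)=0.0000
Node (3,0) S=52.4790: V=(p*·162.4712+(1−p*)·191.3347)/1.06=162.6814; Δ=(162.4712−191.3347)/(65.5987−36.7353)=-1.0000; B=V−Δ·S=215.1604
Node (3,1) S=93.7125: V=(p*·110.9294+(1−p*)·162.4712)/1.06=121.4479; Δ=(110.9294−162.4712)/(117.1406−65.5987)=-1.0000; B=V−Δ·S=215.1604
Node (3,2) S=167.3438: V=(p*·18.8903+(1−p*)·110.9294)/1.06=47.8166; Δ=(18.8903−110.9294)/(209.1797−117.1406)=-1.0000; B=V−Δ·S=215.1604
Node (3,3) S=298.8281: V=(p*·0.0000+(1−p*)·18.8903)/1.06=6.1564; Δ=(0.0000−18.8903)/(373.5352−209.1797)=-0.1149; B=V−Δ·S=40.5024
Node (2,0) S=74.9700: V=(p*·121.4479+(1−p*)·162.6814)/1.06=128.0115; Δ=(121.4479−162.6814)/(93.7125−52.4790)=-1.0000; B=V−Δ·S=202.9815
Node (2,1) S=133.8750: V=(p*·47.8166+(1−p*)·121.4479)/1.06=69.1065; Δ=(47.8166−121.4479)/(167.3438−93.7125)=-1.0000; B=V−Δ·S=202.9815
Node (2,2) S=239.0625: V=(p*·6.1564+(1−p*)·47.8166)/1.06=19.3850; Δ=(6.1564−47.8166)/(298.8281−167.3438)=-0.3168; B=V−Δ·S=95.1309
Node (1,0) S=107.1000: V=(p*·69.1065+(1−p*)·128.0115)/1.06=84.3920; Δ=(69.1065−128.0115)/(133.8750−74.9700)=-1.0000; B=V−Δ·S=191.4920
Node (1,1) S=191.2500: V=(p*·19.3850+(1−p*)·69.1065)/1.06=34.4920; Δ=(19.3850−69.1065)/(239.0625−133.8750)=-0.4727; B=V−Δ·S=124.8947
Node (0,0) S=153.0000: V=(p*·34.4920+(1−p*)·84.3920)/1.06=48.8020; Δ=(34.4920−84.3920)/(191.2500−107.1000)=-0.5930; B=V−Δ·S=139.5293
Self-financing check: at every node Δ·S+B equals the discounted successor values.

(0,0): Delta=-0.5930 Bond=139.5293
(1,0): Delta=-1.0000 Bond=191.4920
(1,1): Delta=-0.4727 Bond=124.8947
(2,0): Delta=-1.0000 Bond=202.9815
(2,1): Delta=-1.0000 Bond=202.9815
(2,2): Delta=-0.3168 Bond=95.1309
(3,0): Delta=-1.0000 Bond=215.1604
(3,1): Delta=-1.0000 Bond=215.1604
(3,2): Delta=-1.0000 Bond=215.1604
(3,3): Delta=-0.1149 Bond=40.5024
V0=48.8020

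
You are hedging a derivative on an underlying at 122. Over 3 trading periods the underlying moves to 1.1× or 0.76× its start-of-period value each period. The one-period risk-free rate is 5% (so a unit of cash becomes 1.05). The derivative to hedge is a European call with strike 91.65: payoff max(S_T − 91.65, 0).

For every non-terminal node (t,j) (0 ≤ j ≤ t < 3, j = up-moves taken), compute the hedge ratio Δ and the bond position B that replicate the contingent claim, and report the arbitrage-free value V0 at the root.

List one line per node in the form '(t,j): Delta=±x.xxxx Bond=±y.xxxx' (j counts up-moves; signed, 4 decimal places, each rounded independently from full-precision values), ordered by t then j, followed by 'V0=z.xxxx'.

The replicating-portfolio and risk-neutral prices coincide; use p* = (1.05−0.76)/(1.1−0.76) = 0.8529 for the latter.
Terminal values V(3,·): V(3,0)=0.0000, V(3,1)=0.0000, V(3,2)=20.5412, V(3,3)=70.7320
(2,0): S=70.4672. Δ = (V_up−V_dn)/(S_up−S_dn) = (0.0000−0.0000)/(77.5139−53.5551) = 0.0000. V = [p*·0.0000 + (1−p*)·0.0000]/1.05 = 0.0000. B = V − Δ·S = 0.0000.
(2,1): S=101.9920. Δ = (V_up−V_dn)/(S_up−S_dn) = (20.5412−0.0000)/(112.1912−77.5139) = 0.5924. V = [p*·20.5412 + (1−p*)·0.0000]/1.05 = 16.6861. B = V − Δ·S = -43.7292.
(2,2): S=147.6200. Δ = (V_up−V_dn)/(S_up−S_dn) = (70.7320−20.5412)/(162.3820−112.1912) = 1.0000. V = [p*·70.7320 + (1−p*)·20.5412]/1.05 = 60.3343. B = V − Δ·S = -87.2857.
(1,0): S=92.7200. Δ = (V_up−V_dn)/(S_up−S_dn) = (16.6861−0.0000)/(101.9920−70.4672) = 0.5293. V = [p*·16.6861 + (1−p*)·0.0000]/1.05 = 13.5546. B = V − Δ·S = -35.5223.
(1,1): S=134.2000. Δ = (V_up−V_dn)/(S_up−S_dn) = (60.3343−16.6861)/(147.6200−101.9920) = 0.9566. V = [p*·60.3343 + (1−p*)·16.6861]/1.05 = 51.3480. B = V − Δ·S = -77.0289.
(0,0): S=122.0000. Δ = (V_up−V_dn)/(S_up−S_dn) = (51.3480−13.5546)/(134.2000−92.7200) = 0.9111. V = [p*·51.3480 + (1−p*)·13.5546]/1.05 = 43.6097. B = V − Δ·S = -67.5476.
Check: Δ(0,0)·S0 + B(0,0) = 43.6097 = V0.

(0,0): Delta=0.9111 Bond=-67.5476
(1,0): Delta=0.5293 Bond=-35.5223
(1,1): Delta=0.9566 Bond=-77.0289
(2,0): Delta=0.0000 Bond=0.0000
(2,1): Delta=0.5924 Bond=-43.7292
(2,2): Delta=1.0000 Bond=-87.2857
V0=43.6097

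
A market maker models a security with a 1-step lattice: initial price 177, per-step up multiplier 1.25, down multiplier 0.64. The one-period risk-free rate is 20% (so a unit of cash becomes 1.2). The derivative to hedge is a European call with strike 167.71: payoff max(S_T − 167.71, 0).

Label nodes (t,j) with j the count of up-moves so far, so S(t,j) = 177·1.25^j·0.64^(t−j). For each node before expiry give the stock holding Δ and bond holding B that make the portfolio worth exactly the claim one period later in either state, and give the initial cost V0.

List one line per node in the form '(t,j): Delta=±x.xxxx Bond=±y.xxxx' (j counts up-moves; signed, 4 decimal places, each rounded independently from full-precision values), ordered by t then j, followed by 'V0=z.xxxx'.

No-arbitrage ⇒ martingale measure with p* = (R−d)/(u−d) = 0.9180.
At expiry t=1: V(1,0)=0.0000, V(1,1)=53.5400
  t=0,j=0: stock 177.0000 → up 221.2500 (V=53.5400), down 113.2800 (V=0.0000). Price 40.9596; hedge Δ=0.4959, bond B=-46.8109.
Self-financing check: at every node Δ·S+B equals the discounted successor values.

(0,0): Delta=0.4959 Bond=-46.8109
V0=40.9596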